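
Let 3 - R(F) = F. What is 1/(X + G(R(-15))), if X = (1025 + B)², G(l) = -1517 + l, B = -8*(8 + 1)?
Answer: 1/906710 ≈ 1.1029e-6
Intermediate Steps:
B = -72 (B = -8*9 = -72)
R(F) = 3 - F
X = 908209 (X = (1025 - 72)² = 953² = 908209)
1/(X + G(R(-15))) = 1/(908209 + (-1517 + (3 - 1*(-15)))) = 1/(908209 + (-1517 + (3 + 15))) = 1/(908209 + (-1517 + 18)) = 1/(908209 - 1499) = 1/906710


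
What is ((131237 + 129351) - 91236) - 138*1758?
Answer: -73252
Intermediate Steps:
((131237 + 129351) - 91236) - 138*1758 = (260588 - 91236) - 1*242604 = 169352 - 242604 = -73252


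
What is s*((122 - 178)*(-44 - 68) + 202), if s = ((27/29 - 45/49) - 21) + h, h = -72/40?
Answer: -1048166496/7105 ≈ -1.4753e+5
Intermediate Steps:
h = -9/5 (h = -72*1/40 = -9/5 ≈ -1.8000)
s = -161904/7105 (s = ((27/29 - 45/49) - 21) - 9/5 = (18/1421 - 21) - 9/5 = -29823/1421 - 9/5 = -161904/7105 ≈ -22.787)
s*((122 - 178)*(-44 - 68) + 202) = -161904*((122 - 178)*(-44 - 68) + 202)/7105 = -161904*(-56*(-112) + 202)/7105 = -161904*(6272 + 202)/7105 = -161904/7105*6474 = -1048166496/7105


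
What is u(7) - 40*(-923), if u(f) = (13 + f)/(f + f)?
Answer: 258450/7 ≈ 36921.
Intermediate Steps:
u(f) = (13 + f)/(2*f) (u(f) = (13 + f)/((2*f)) = (13 + f)*(1/(2*f)) = (13 + f)/(2*f))
u(7) - 40*(-923) = (1/2)*(13 + 7)/7 - 40*(-923) = (1/2)*(1/7)*20 + 36920 = 10/7 + 36920 = 258450/7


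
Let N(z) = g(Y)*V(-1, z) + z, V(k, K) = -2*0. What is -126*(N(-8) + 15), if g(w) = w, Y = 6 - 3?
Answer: -882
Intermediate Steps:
V(k, K) = 0
Y = 3
N(z) = z (N(z) = 3*0 + z = 0 + z = z)
-126*(N(-8) + 15) = -126*(-8 + 15) = -126*7 = -882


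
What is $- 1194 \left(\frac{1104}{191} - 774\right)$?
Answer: $\frac{175195620}{191} \approx 9.1725 \cdot 10^{5}$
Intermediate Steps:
$- 1194 \left(\frac{1104}{191} - 774\right) = \left(-1194\right) \left(- \frac{146730}{191}\right) = \frac{175195620}{191}$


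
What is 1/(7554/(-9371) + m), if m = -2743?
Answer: -9371/25712207 ≈ -0.00036446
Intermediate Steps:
1/(7554/(-9371) + m) = 1/(7554/(-9371) - 2743) = 1/(7554*(-1/9371) - 2743) = 1/(-7554/9371 - 2743) = 1/(-25712207/9371) = -9371/25712207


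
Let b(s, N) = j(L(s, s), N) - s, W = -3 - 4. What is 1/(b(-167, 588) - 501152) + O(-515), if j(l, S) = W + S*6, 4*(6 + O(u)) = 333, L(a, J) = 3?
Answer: 38429093/497464 ≈ 77.250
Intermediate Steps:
O(u) = 309/4 (O(u) = -6 + (1/4)*333 = -6 + 333/4 = 309/4)
W = -7
j(l, S) = -7 + 6*S (j(l, S) = -7 + S*6 = -7 + 6*S)
b(s, N) = -7 - s + 6*N (b(s, N) = (-7 + 6*N) - s = -7 - s + 6*N)
1/(b(-167, 588) - 501152) + O(-515) = 1/((-7 - 1*(-167) + 6*588) - 501152) + 309/4 = 1/((-7 + 167 + 3528) - 501152) + 309/4 = 1/(3688 - 501152) + 309/4 = 1/(-497464) + 309/4 = -1/497464 + 309/4 = 38429093/497464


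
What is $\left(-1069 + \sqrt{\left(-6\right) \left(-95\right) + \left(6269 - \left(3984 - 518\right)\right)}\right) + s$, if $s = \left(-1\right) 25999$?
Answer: $-27068 + \sqrt{3373} \approx -27010.0$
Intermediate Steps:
$s = -25999$
$\left(-1069 + \sqrt{\left(-6\right) \left(-95\right) + \left(6269 - \left(3984 - 518\right)\right)}\right) + s = \left(-1069 + \sqrt{\left(-6\right) \left(-95\right) + \left(6269 - \left(3984 - 518\right)\right)}\right) - 25999 = \left(-1069 + \sqrt{570 + \left(6269 - \left(3984 - 518\right)\right)}\right) - 25999 = \left(-1069 + \sqrt{570 + \left(6269 - 3466\right)}\right) - 25999 = \left(-1069 + \sqrt{570 + 2803}\right) - 25999 = \left(-1069 + \sqrt{3373}\right) - 25999 = -27068 + \sqrt{3373}$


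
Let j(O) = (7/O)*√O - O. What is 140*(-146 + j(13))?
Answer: -22260 + 980*√13/13 ≈ -21988.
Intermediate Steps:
j(O) = -O + 7/√O (j(O) = 7/√O - O = -O + 7/√O)
140*(-146 + j(13)) = 140*(-146 + (-1*13 + 7/√13)) = 140*(-146 + (-13 + 7*(√13/13))) = 140*(-146 + (-13 + 7*√13/13)) = 140*(-159 + 7*√13/13) = -22260 + 980*√13/13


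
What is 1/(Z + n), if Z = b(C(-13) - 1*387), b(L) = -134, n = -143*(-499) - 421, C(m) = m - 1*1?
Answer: 1/70802 ≈ 1.4124e-5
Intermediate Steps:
C(m) = -1 + m (C(m) = m - 1 = -1 + m)
n = 70936 (n = 71357 - 421 = 70936)
Z = -134
1/(Z + n) = 1/(-134 + 70936) = 1/70802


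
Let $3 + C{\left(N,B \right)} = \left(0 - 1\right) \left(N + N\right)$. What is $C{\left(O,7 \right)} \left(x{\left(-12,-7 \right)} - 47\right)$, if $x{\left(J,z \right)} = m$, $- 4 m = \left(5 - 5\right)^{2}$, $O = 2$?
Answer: $329$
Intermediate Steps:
$C{\left(N,B \right)} = -3 - 2 N$ ($C{\left(N,B \right)} = -3 + \left(0 - 1\right) \left(N + N\right) = -3 - 2 N$)
$m = 0$ ($m = - \frac{\left(5 - 5\right)^{2}}{4} = - \frac{0^{2}}{4} = \left(- \frac{1}{4}\right) 0 = 0$)
$x{\left(J,z \right)} = 0$
$C{\left(O,7 \right)} \left(x{\left(-12,-7 \right)} - 47\right) = \left(-3 - 4\right) \left(0 - 47\right) = \left(-3 - 4\right) \left(-47\right) = \left(-7\right) \left(-47\right) = 329$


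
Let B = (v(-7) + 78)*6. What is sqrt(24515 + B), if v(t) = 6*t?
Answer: sqrt(24731) ≈ 157.26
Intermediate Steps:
B = 216 (B = (6*(-7) + 78)*6 = (-42 + 78)*6 = 36*6 = 216)
sqrt(24515 + B) = sqrt(24515 + 216) = sqrt(24731)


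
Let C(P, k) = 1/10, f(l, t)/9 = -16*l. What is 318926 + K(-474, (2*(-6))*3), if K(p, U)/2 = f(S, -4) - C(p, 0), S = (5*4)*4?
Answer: 1479429/5 ≈ 2.9589e+5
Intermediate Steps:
S = 80 (S = 20*4 = 80)
f(l, t) = -144*l (f(l, t) = 9*(-16*l) = -144*l)
C(P, k) = ⅒
K(p, U) = -115201/5 (K(p, U) = 2*(-144*80 - 1*⅒) = 2*(-11520 - ⅒) = 2*(-115201/10) = -115201/5)
318926 + K(-474, (2*(-6))*3) = 318926 - 115201/5 = 1479429/5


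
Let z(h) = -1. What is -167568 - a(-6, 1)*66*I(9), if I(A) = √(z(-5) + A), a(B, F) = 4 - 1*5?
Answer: -167568 + 132*√2 ≈ -1.6738e+5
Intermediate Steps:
a(B, F) = -1 (a(B, F) = 4 - 5 = -1)
I(A) = √(-1 + A)
-167568 - a(-6, 1)*66*I(9) = -167568 - (-1*66)*√(-1 + 9) = -167568 - (-66)*√8 = -167568 - (-66)*2*√2 = -167568 - (-132)*√2 = -167568 + 132*√2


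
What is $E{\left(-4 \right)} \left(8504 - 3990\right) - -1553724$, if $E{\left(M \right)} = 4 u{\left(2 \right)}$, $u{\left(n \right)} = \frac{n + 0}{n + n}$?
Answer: $1562752$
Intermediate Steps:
$u{\left(n \right)} = \frac{1}{2}$ ($u{\left(n \right)} = \frac{n}{2 n} = n \frac{1}{2 n} = \frac{1}{2}$)
$E{\left(M \right)} = 2$ ($E{\left(M \right)} = 4 \cdot \frac{1}{2} = 2$)
$E{\left(-4 \right)} \left(8504 - 3990\right) - -1553724 = 2 \left(8504 - 3990\right) - -1553724 = 2 \cdot 4514 + 1553724 = 9028 + 1553724 = 1562752$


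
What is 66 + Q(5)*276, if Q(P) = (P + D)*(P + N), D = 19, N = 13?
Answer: 119298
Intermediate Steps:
Q(P) = (13 + P)*(19 + P) (Q(P) = (P + 19)*(P + 13) = (19 + P)*(13 + P) = (13 + P)*(19 + P))
66 + Q(5)*276 = 66 + (247 + 5² + 32*5)*276 = 66 + (247 + 25 + 160)*276 = 66 + 432*276 = 66 + 119232 = 119298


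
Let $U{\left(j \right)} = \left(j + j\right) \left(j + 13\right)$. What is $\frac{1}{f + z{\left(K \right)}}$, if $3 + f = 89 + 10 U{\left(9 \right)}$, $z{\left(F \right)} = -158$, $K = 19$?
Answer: $\frac{1}{3888} \approx 0.0002572$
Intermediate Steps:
$U{\left(j \right)} = 2 j \left(13 + j\right)$
$f = 4046$ ($f = -3 + \left(89 + 10 \cdot 2 \cdot 9 \left(13 + 9\right)\right) = -3 + \left(89 + 10 \cdot 2 \cdot 9 \cdot 22\right) = -3 + \left(89 + 10 \cdot 396\right) = -3 + \left(89 + 3960\right) = -3 + 4049 = 4046$)
$\frac{1}{f + z{\left(K \right)}} = \frac{1}{4046 - 158} = \frac{1}{3888}$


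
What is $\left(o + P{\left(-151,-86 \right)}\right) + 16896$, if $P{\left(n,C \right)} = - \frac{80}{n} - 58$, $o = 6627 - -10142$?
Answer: $\frac{5074737}{151} \approx 33608.0$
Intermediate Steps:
$o = 16769$ ($o = 6627 + 10142 = 16769$)
$P{\left(n,C \right)} = -58 - \frac{80}{n}$
$\left(o + P{\left(-151,-86 \right)}\right) + 16896 = \left(16769 - \left(58 + \frac{80}{-151}\right)\right) + 16896 = \left(16769 - \frac{8678}{151}\right) + 16896 = \frac{2523441}{151} + 16896 = \frac{5074737}{151}$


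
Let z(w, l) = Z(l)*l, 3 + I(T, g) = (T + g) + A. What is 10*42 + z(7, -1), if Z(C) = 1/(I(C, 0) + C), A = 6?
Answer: 419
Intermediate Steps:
I(T, g) = 3 + T + g (I(T, g) = -3 + ((T + g) + 6) = -3 + (6 + T + g) = 3 + T + g)
Z(C) = 1/(3 + 2*C) (Z(C) = 1/((3 + C + 0) + C) = 1/((3 + C) + C) = 1/(3 + 2*C))
z(w, l) = l/(3 + 2*l)
10*42 + z(7, -1) = 10*42 - 1/(3 + 2*(-1)) = 420 - 1/(3 - 2) = 420 - 1/1 = 420 - 1*1 = 420 - 1 = 419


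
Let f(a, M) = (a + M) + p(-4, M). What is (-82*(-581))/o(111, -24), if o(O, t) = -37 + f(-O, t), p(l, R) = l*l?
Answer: -23821/78 ≈ -305.40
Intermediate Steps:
p(l, R) = l²
f(a, M) = 16 + M + a (f(a, M) = (a + M) + (-4)² = (M + a) + 16 = 16 + M + a)
o(O, t) = -21 + t - O (o(O, t) = -37 + (16 + t - O) = -21 + t - O)
(-82*(-581))/o(111, -24) = (-82*(-581))/(-21 - 24 - 1*111) = 47642/(-21 - 24 - 111) = 47642/(-156) = 47642*(-1/156) = -23821/78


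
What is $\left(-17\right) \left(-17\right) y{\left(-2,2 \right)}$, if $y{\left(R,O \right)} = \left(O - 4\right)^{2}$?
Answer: $1156$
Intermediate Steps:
$y{\left(R,O \right)} = \left(-4 + O\right)^{2}$
$\left(-17\right) \left(-17\right) y{\left(-2,2 \right)} = \left(-17\right) \left(-17\right) \left(-4 + 2\right)^{2} = 289 \left(-2\right)^{2} = 289 \cdot 4 = 1156$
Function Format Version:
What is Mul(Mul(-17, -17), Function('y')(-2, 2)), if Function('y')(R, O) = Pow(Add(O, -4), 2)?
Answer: 1156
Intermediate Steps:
Function('y')(R, O) = Pow(Add(-4, O), 2)
Mul(Mul(-17, -17), Function('y')(-2, 2)) = Mul(Mul(-17, -17), Pow(Add(-4, 2), 2)) = Mul(289, Pow(-2, 2)) = Mul(289, 4) = 1156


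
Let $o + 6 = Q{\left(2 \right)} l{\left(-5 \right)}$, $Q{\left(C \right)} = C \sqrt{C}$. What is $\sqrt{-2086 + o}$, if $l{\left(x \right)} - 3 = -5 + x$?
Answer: $\sqrt{-2092 - 14 \sqrt{2}} \approx 45.954 i$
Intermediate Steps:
$l{\left(x \right)} = -2 + x$ ($l{\left(x \right)} = 3 + \left(-5 + x\right) = -2 + x$)
$Q{\left(C \right)} = C^{\frac{3}{2}}$
$o = -6 - 14 \sqrt{2}$ ($o = -6 + 2^{\frac{3}{2}} \left(-2 - 5\right) = -6 + 2 \sqrt{2} \left(-7\right) = -6 - 14 \sqrt{2} \approx -25.799$)
$\sqrt{-2086 + o} = \sqrt{-2086 - \left(6 + 14 \sqrt{2}\right)} = \sqrt{-2092 - 14 \sqrt{2}}$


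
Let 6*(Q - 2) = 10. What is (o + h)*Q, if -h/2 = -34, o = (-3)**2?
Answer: 847/3 ≈ 282.33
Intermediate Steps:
Q = 11/3 (Q = 2 + (1/6)*10 = 2 + 5/3 = 11/3 ≈ 3.6667)
o = 9
h = 68 (h = -2*(-34) = 68)
(o + h)*Q = (9 + 68)*(11/3) = 77*(11/3) = 847/3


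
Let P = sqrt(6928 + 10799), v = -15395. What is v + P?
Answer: -15395 + sqrt(17727) ≈ -15262.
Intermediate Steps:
P = sqrt(17727) ≈ 133.14
v + P = -15395 + sqrt(17727)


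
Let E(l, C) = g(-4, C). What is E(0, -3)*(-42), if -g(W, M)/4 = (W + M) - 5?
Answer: -2016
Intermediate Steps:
g(W, M) = 20 - 4*M - 4*W (g(W, M) = -4*((W + M) - 5) = -4*((M + W) - 5) = -4*(-5 + M + W) = 20 - 4*M - 4*W)
E(l, C) = 36 - 4*C (E(l, C) = 20 - 4*C - 4*(-4) = 20 - 4*C + 16 = 36 - 4*C)
E(0, -3)*(-42) = (36 - 4*(-3))*(-42) = (36 + 12)*(-42) = 48*(-42) = -2016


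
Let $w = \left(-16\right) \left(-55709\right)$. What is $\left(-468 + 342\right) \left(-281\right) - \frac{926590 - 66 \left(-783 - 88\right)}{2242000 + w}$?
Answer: $\frac{27734548397}{783336} \approx 35406.0$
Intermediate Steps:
$w = 891344$
$\left(-468 + 342\right) \left(-281\right) - \frac{926590 - 66 \left(-783 - 88\right)}{2242000 + w} = \left(-468 + 342\right) \left(-281\right) - \frac{926590 - 66 \left(-783 - 88\right)}{2242000 + 891344} = \left(-126\right) \left(-281\right) - \frac{926590 - -57486}{3133344} = 35406 - \left(926590 + 57486\right) \frac{1}{3133344} = 35406 - 984076 \cdot \frac{1}{3133344} = 35406 - \frac{246019}{783336} = \frac{27734548397}{783336}$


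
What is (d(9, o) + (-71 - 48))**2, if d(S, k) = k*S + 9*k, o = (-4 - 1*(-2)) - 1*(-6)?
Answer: 2209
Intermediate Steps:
o = 4 (o = (-4 + 2) + 6 = -2 + 6 = 4)
d(S, k) = 9*k + S*k (d(S, k) = S*k + 9*k = 9*k + S*k)
(d(9, o) + (-71 - 48))**2 = (4*(9 + 9) + (-71 - 48))**2 = (4*18 - 119)**2 = (72 - 119)**2 = (-47)**2 = 2209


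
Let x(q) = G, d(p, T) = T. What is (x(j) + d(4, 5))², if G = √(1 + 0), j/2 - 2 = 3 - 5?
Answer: 36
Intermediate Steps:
j = 0 (j = 4 + 2*(3 - 5) = 4 + 2*(-2) = 4 - 4 = 0)
G = 1 (G = √1 = 1)
x(q) = 1
(x(j) + d(4, 5))² = (1 + 5)² = 6² = 36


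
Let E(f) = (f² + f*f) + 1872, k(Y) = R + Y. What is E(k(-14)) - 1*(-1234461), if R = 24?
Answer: 1236533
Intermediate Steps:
k(Y) = 24 + Y
E(f) = 1872 + 2*f² (E(f) = (f² + f²) + 1872 = 2*f² + 1872 = 1872 + 2*f²)
E(k(-14)) - 1*(-1234461) = (1872 + 2*(24 - 14)²) - 1*(-1234461) = (1872 + 2*10²) + 1234461 = (1872 + 2*100) + 1234461 = (1872 + 200) + 1234461 = 2072 + 1234461 = 1236533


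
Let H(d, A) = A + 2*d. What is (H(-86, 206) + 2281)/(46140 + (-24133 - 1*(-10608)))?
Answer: 463/6523 ≈ 0.070980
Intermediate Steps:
(H(-86, 206) + 2281)/(46140 + (-24133 - 1*(-10608))) = ((206 + 2*(-86)) + 2281)/(46140 + (-24133 - 1*(-10608))) = ((206 - 172) + 2281)/(46140 + (-24133 + 10608)) = (34 + 2281)/(46140 - 13525) = 2315/32615 = 2315*(1/32615) = 463/6523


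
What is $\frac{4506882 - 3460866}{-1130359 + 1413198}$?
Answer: $\frac{1046016}{282839} \approx 3.6983$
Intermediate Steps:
$\frac{4506882 - 3460866}{-1130359 + 1413198} = \frac{1046016}{282839}$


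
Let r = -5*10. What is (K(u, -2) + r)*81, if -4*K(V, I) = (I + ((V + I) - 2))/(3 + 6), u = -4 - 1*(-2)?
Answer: -4032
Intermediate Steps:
r = -50
u = -2 (u = -4 + 2 = -2)
K(V, I) = 1/18 - I/18 - V/36 (K(V, I) = -(I + ((V + I) - 2))/(4*(3 + 6)) = -(I + ((I + V) - 2))/(4*9) = -(I + (-2 + I + V))/(4*9) = -(-2 + V + 2*I)/(4*9) = -(-2/9 + V/9 + 2*I/9)/4 = 1/18 - I/18 - V/36)
(K(u, -2) + r)*81 = ((1/18 - 1/18*(-2) - 1/36*(-2)) - 50)*81 = ((1/18 + 1/9 + 1/18) - 50)*81 = (2/9 - 50)*81 = -448/9*81 = -4032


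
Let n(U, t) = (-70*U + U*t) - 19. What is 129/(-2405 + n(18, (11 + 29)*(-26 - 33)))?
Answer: -43/15388 ≈ -0.0027944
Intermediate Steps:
n(U, t) = -19 - 70*U + U*t
129/(-2405 + n(18, (11 + 29)*(-26 - 33))) = 129/(-2405 + (-19 - 70*18 + 18*((11 + 29)*(-26 - 33)))) = 129/(-2405 + (-19 - 1260 + 18*(40*(-59)))) = 129/(-2405 + (-19 - 1260 + 18*(-2360))) = 129/(-2405 + (-19 - 1260 - 42480)) = 129/(-2405 - 43759) = 129/(-46164) = -1/46164*129 = -43/15388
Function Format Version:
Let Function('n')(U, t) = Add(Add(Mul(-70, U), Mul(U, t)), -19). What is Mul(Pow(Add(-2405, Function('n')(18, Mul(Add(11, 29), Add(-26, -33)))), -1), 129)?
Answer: Rational(-43, 15388) ≈ -0.0027944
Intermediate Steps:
Function('n')(U, t) = Add(-19, Mul(-70, U), Mul(U, t))
Mul(Pow(Add(-2405, Function('n')(18, Mul(Add(11, 29), Add(-26, -33)))), -1), 129) = Mul(Pow(Add(-2405, Add(-19, Mul(-70, 18), Mul(18, Mul(Add(11, 29), Add(-26, -33))))), -1), 129) = Mul(Pow(Add(-2405, Add(-19, -1260, Mul(18, Mul(40, -59)))), -1), 129) = Mul(Pow(Add(-2405, Add(-19, -1260, Mul(18, -2360))), -1), 129) = Mul(Pow(Add(-2405, Add(-19, -1260, -42480)), -1), 129) = Mul(Pow(Add(-2405, -43759), -1), 129) = Mul(Pow(-46164, -1), 129) = Mul(Rational(-1, 46164), 129) = Rational(-43, 15388)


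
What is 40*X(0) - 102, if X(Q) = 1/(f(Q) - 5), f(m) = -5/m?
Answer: -102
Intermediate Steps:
X(Q) = 1/(-5 - 5/Q) (X(Q) = 1/(-5/Q - 5) = 1/(-5 - 5/Q))
40*X(0) - 102 = 40*(-1*0/(5 + 5*0)) - 102 = 40*(-1*0/(5 + 0)) - 102 = 40*(-1*0/5) - 102 = 40*(-1*0*1/5) - 102 = 40*0 - 102 = 0 - 102 = -102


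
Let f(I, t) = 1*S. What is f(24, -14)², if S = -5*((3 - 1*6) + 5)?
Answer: 100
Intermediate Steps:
S = -10 (S = -5*((3 - 6) + 5) = -5*(-3 + 5) = -5*2 = -10)
f(I, t) = -10 (f(I, t) = 1*(-10) = -10)
f(24, -14)² = (-10)² = 100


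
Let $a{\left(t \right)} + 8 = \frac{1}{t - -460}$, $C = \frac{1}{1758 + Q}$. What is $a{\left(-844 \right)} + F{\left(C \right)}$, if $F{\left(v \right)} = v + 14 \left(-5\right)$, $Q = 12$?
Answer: $- \frac{2945357}{37760} \approx -78.002$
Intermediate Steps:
$C = \frac{1}{1770}$ ($C = \frac{1}{1758 + 12} = \frac{1}{1770} \approx 0.00056497$)
$F{\left(v \right)} = -70 + v$ ($F{\left(v \right)} = v - 70 = -70 + v$)
$a{\left(t \right)} = -8 + \frac{1}{460 + t}$ ($a{\left(t \right)} = -8 + \frac{1}{t - -460} = -8 + \frac{1}{t + 460} = -8 + \frac{1}{460 + t}$)
$a{\left(-844 \right)} + F{\left(C \right)} = \frac{-3679 - -6752}{460 - 844} + \left(-70 + \frac{1}{1770}\right) = \frac{-3679 + 6752}{-384} - \frac{123899}{1770} = \left(- \frac{1}{384}\right) 3073 - \frac{123899}{1770} = - \frac{3073}{384} - \frac{123899}{1770} = - \frac{2945357}{37760}$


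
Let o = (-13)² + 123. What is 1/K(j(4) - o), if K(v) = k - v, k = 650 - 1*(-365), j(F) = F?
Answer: 1/1303 ≈ 0.00076746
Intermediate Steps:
k = 1015 (k = 650 + 365 = 1015)
o = 292 (o = 169 + 123 = 292)
K(v) = 1015 - v
1/K(j(4) - o) = 1/(1015 - (4 - 1*292)) = 1/(1015 - (4 - 292)) = 1/(1015 - 1*(-288)) = 1/(1015 + 288) = 1/1303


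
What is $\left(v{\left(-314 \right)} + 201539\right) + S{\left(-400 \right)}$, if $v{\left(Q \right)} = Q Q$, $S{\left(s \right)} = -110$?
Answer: $300025$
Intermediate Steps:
$v{\left(Q \right)} = Q^{2}$
$\left(v{\left(-314 \right)} + 201539\right) + S{\left(-400 \right)} = \left(\left(-314\right)^{2} + 201539\right) - 110 = \left(98596 + 201539\right) - 110 = 300135 - 110 = 300025$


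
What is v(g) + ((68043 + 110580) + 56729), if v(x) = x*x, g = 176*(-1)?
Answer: 266328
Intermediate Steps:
g = -176
v(x) = x²
v(g) + ((68043 + 110580) + 56729) = (-176)² + ((68043 + 110580) + 56729) = 30976 + (178623 + 56729) = 30976 + 235352 = 266328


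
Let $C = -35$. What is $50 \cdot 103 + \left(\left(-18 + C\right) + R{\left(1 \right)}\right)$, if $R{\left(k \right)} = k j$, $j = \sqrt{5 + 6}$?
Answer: $5097 + \sqrt{11} \approx 5100.3$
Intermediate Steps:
$j = \sqrt{11} \approx 3.3166$
$R{\left(k \right)} = k \sqrt{11}$
$50 \cdot 103 + \left(\left(-18 + C\right) + R{\left(1 \right)}\right) = 50 \cdot 103 + \left(\left(-18 - 35\right) + 1 \sqrt{11}\right) = 5150 - \left(53 - \sqrt{11}\right) = 5097 + \sqrt{11}$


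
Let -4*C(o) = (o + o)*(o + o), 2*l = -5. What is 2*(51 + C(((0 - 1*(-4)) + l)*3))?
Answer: 123/2 ≈ 61.500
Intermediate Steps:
l = -5/2 (l = (½)*(-5) = -5/2 ≈ -2.5000)
C(o) = -o² (C(o) = -(o + o)*(o + o)/4 = -2*o*2*o/4 = -o²)
2*(51 + C(((0 - 1*(-4)) + l)*3)) = 2*(51 - (((0 - 1*(-4)) - 5/2)*3)²) = 2*(51 - (((0 + 4) - 5/2)*3)²) = 2*(51 - ((4 - 5/2)*3)²) = 2*(51 - ((3/2)*3)²) = 2*(51 - (9/2)²) = 2*(51 - 1*81/4) = 2*(51 - 81/4) = 2*(123/4) = 123/2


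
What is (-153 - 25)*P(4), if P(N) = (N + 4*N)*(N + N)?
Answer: -28480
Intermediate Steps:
P(N) = 10*N**2 (P(N) = (5*N)*(2*N) = 10*N**2)
(-153 - 25)*P(4) = (-153 - 25)*(10*4**2) = -1780*16 = -178*160 = -28480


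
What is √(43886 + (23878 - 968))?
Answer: 2*√16699 ≈ 258.45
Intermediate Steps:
√(43886 + (23878 - 968)) = √(43886 + 22910) = √66796 = 2*√16699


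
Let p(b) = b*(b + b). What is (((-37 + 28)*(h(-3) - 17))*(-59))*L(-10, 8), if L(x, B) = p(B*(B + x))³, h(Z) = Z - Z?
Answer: -1211583430656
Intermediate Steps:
h(Z) = 0
p(b) = 2*b² (p(b) = b*(2*b) = 2*b²)
L(x, B) = 8*B⁶*(B + x)⁶ (L(x, B) = (2*(B*(B + x))²)³ = (2*(B²*(B + x)²))³ = (2*B²*(B + x)²)³ = 8*B⁶*(B + x)⁶)
(((-37 + 28)*(h(-3) - 17))*(-59))*L(-10, 8) = (((-37 + 28)*(0 - 17))*(-59))*(8*8⁶*(8 - 10)⁶) = (-9*(-17)*(-59))*(8*262144*(-2)⁶) = (153*(-59))*(8*262144*64) = -9027*134217728 = -1211583430656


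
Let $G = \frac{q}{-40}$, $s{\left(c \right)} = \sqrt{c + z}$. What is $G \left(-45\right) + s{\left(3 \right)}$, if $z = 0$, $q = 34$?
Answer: $\frac{153}{4} + \sqrt{3} \approx 39.982$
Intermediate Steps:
$s{\left(c \right)} = \sqrt{c}$ ($s{\left(c \right)} = \sqrt{c + 0} = \sqrt{c}$)
$G = - \frac{17}{20}$ ($G = \frac{34}{-40} = 34 \left(- \frac{1}{40}\right) = - \frac{17}{20} \approx -0.85$)
$G \left(-45\right) + s{\left(3 \right)} = \left(- \frac{17}{20}\right) \left(-45\right) + \sqrt{3} = \frac{153}{4} + \sqrt{3}$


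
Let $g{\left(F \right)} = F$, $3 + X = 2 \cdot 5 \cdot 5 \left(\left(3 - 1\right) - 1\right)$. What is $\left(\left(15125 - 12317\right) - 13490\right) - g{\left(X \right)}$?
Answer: $-10729$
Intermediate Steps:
$X = 47$ ($X = -3 + 2 \cdot 5 \cdot 5 \left(\left(3 - 1\right) - 1\right) = -3 + 2 \cdot 25 \left(2 - 1\right) = -3 + 50 \cdot 1 = -3 + 50 = 47$)
$\left(\left(15125 - 12317\right) - 13490\right) - g{\left(X \right)} = \left(\left(15125 - 12317\right) - 13490\right) - 47 = \left(2808 - 13490\right) - 47 = -10682 - 47 = -10729$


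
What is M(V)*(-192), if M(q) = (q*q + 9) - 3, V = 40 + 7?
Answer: -425280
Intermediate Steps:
V = 47
M(q) = 6 + q² (M(q) = (q² + 9) - 3 = (9 + q²) - 3 = 6 + q²)
M(V)*(-192) = (6 + 47²)*(-192) = (6 + 2209)*(-192) = 2215*(-192) = -425280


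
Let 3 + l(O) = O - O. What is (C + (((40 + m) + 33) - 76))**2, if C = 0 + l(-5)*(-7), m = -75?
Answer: 3249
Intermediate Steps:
l(O) = -3 (l(O) = -3 + (O - O) = -3 + 0 = -3)
C = 21 (C = 0 - 3*(-7) = 0 + 21 = 21)
(C + (((40 + m) + 33) - 76))**2 = (21 + (((40 - 75) + 33) - 76))**2 = (21 + ((-35 + 33) - 76))**2 = (21 + (-2 - 76))**2 = (21 - 78)**2 = (-57)**2 = 3249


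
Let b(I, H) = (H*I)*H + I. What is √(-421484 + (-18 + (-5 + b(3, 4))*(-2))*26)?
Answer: 2*I*√106086 ≈ 651.42*I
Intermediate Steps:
b(I, H) = I + I*H² (b(I, H) = I*H² + I = I + I*H²)
√(-421484 + (-18 + (-5 + b(3, 4))*(-2))*26) = √(-421484 + (-18 + (-5 + 3*(1 + 4²))*(-2))*26) = √(-421484 + (-18 + (-5 + 3*(1 + 16))*(-2))*26) = √(-421484 + (-18 + (-5 + 3*17)*(-2))*26) = √(-421484 + (-18 + (-5 + 51)*(-2))*26) = √(-421484 + (-18 + 46*(-2))*26) = √(-421484 + (-18 - 92)*26) = √(-421484 - 110*26) = √(-421484 - 2860) = √(-424344) = 2*I*√106086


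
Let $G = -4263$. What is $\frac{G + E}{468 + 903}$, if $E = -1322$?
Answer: $- \frac{5585}{1371} \approx -4.0737$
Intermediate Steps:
$\frac{G + E}{468 + 903} = \frac{-4263 - 1322}{468 + 903} = - \frac{5585}{1371}$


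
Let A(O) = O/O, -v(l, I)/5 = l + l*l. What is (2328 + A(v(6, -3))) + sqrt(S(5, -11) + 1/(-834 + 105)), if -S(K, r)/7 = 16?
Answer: 2329 + I*sqrt(81649)/27 ≈ 2329.0 + 10.583*I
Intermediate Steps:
v(l, I) = -5*l - 5*l**2 (v(l, I) = -5*(l + l*l) = -5*(l + l**2) = -5*l - 5*l**2)
S(K, r) = -112 (S(K, r) = -7*16 = -112)
A(O) = 1
(2328 + A(v(6, -3))) + sqrt(S(5, -11) + 1/(-834 + 105)) = (2328 + 1) + sqrt(-112 + 1/(-834 + 105)) = 2329 + sqrt(-112 + 1/(-729)) = 2329 + sqrt(-112 - 1/729) = 2329 + sqrt(-81649/729) = 2329 + I*sqrt(81649)/27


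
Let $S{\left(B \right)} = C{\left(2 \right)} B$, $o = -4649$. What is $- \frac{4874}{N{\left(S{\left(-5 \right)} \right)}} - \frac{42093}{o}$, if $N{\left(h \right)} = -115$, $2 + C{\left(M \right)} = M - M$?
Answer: $\frac{27499921}{534635} \approx 51.437$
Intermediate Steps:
$C{\left(M \right)} = -2$ ($C{\left(M \right)} = -2 + \left(M - M\right) = -2 + 0 = -2$)
$S{\left(B \right)} = - 2 B$
$- \frac{4874}{N{\left(S{\left(-5 \right)} \right)}} - \frac{42093}{o} = - \frac{4874}{-115} - \frac{42093}{-4649} = \left(-4874\right) \left(- \frac{1}{115}\right) - - \frac{42093}{4649} = \frac{4874}{115} + \frac{42093}{4649} = \frac{27499921}{534635}$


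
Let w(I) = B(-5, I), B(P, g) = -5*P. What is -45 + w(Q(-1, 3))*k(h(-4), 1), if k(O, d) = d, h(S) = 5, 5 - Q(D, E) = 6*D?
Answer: -20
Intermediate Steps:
Q(D, E) = 5 - 6*D
w(I) = 25 (w(I) = -5*(-5) = 25)
-45 + w(Q(-1, 3))*k(h(-4), 1) = -45 + 25*1 = -45 + 25 = -20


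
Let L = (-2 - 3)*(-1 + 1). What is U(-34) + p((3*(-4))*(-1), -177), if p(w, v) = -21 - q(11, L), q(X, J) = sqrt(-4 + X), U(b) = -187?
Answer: -208 - sqrt(7) ≈ -210.65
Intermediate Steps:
L = 0 (L = -5*0 = 0)
p(w, v) = -21 - sqrt(7) (p(w, v) = -21 - sqrt(-4 + 11) = -21 - sqrt(7))
U(-34) + p((3*(-4))*(-1), -177) = -187 + (-21 - sqrt(7)) = -208 - sqrt(7)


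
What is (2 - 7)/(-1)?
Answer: 5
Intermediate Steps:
(2 - 7)/(-1) = -1*(-5) = 5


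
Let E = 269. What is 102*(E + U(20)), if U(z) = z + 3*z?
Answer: 35598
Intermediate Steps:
U(z) = 4*z
102*(E + U(20)) = 102*(269 + 4*20) = 102*(269 + 80) = 102*349 = 35598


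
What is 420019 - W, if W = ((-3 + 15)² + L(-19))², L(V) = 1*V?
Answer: 404394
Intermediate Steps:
L(V) = V
W = 15625 (W = ((-3 + 15)² - 19)² = (12² - 19)² = (144 - 19)² = 125² = 15625)
420019 - W = 420019 - 1*15625 = 420019 - 15625 = 404394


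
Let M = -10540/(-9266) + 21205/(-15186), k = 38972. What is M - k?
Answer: -2741961005881/70356738 ≈ -38972.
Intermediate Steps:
M = -18212545/70356738 (M = -10540*(-1/9266) + 21205*(-1/15186) = 5270/4633 - 21205/15186 = -18212545/70356738 ≈ -0.25886)
M - k = -18212545/70356738 - 1*38972 = -18212545/70356738 - 38972 = -2741961005881/70356738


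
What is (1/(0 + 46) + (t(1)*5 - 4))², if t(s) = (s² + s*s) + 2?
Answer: 543169/2116 ≈ 256.70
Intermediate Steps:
t(s) = 2 + 2*s² (t(s) = (s² + s²) + 2 = 2*s² + 2 = 2 + 2*s²)
(1/(0 + 46) + (t(1)*5 - 4))² = (1/(0 + 46) + ((2 + 2*1²)*5 - 4))² = (1/46 + ((2 + 2*1)*5 - 4))² = (1/46 + ((2 + 2)*5 - 4))² = (1/46 + (4*5 - 4))² = (1/46 + (20 - 4))² = (1/46 + 16)² = (737/46)² = 543169/2116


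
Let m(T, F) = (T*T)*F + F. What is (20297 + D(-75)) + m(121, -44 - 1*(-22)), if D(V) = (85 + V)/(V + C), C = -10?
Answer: -5131061/17 ≈ -3.0183e+5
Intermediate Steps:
m(T, F) = F + F*T² (m(T, F) = T²*F + F = F*T² + F = F + F*T²)
D(V) = (85 + V)/(-10 + V) (D(V) = (85 + V)/(V - 10) = (85 + V)/(-10 + V))
(20297 + D(-75)) + m(121, -44 - 1*(-22)) = (20297 + (85 - 75)/(-10 - 75)) + (-44 - 1*(-22))*(1 + 121²) = (20297 + 10/(-85)) + (-44 + 22)*(1 + 14641) = (20297 - 1/85*10) - 22*14642 = (20297 - 2/17) - 322124 = 345047/17 - 322124 = -5131061/17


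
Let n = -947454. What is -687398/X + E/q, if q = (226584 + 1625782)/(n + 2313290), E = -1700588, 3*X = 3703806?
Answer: -716910338455789901/571733692083 ≈ -1.2539e+6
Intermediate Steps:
X = 1234602 (X = (⅓)*3703806 = 1234602)
q = 926183/682918 (q = (226584 + 1625782)/(-947454 + 2313290) = 1852366/1365836 = 1852366*(1/1365836) = 926183/682918 ≈ 1.3562)
-687398/X + E/q = -687398/1234602 - 1700588/926183/682918 = -687398*1/1234602 - 1700588*682918/926183 = -343699/617301 - 1161362155784/926183 = -716910338455789901/571733692083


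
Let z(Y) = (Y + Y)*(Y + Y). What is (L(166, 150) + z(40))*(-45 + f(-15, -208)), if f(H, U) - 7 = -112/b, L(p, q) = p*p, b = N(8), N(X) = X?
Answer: -1765712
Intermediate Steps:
b = 8
L(p, q) = p²
f(H, U) = -7 (f(H, U) = 7 - 112/8 = 7 - 112*⅛ = 7 - 14 = -7)
z(Y) = 4*Y² (z(Y) = (2*Y)*(2*Y) = 4*Y²)
(L(166, 150) + z(40))*(-45 + f(-15, -208)) = (166² + 4*40²)*(-45 - 7) = (27556 + 4*1600)*(-52) = (27556 + 6400)*(-52) = 33956*(-52) = -1765712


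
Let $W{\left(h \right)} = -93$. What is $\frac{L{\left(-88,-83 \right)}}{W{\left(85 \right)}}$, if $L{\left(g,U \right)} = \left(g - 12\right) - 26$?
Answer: $\frac{42}{31} \approx 1.3548$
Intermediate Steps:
$L{\left(g,U \right)} = -38 + g$ ($L{\left(g,U \right)} = \left(-12 + g\right) - 26 = -38 + g$)
$\frac{L{\left(-88,-83 \right)}}{W{\left(85 \right)}} = \frac{-38 - 88}{-93} = \left(-126\right) \left(- \frac{1}{93}\right) = \frac{42}{31}$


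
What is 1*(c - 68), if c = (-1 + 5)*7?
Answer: -40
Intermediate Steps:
c = 28 (c = 4*7 = 28)
1*(c - 68) = 1*(28 - 68) = 1*(-40) = -40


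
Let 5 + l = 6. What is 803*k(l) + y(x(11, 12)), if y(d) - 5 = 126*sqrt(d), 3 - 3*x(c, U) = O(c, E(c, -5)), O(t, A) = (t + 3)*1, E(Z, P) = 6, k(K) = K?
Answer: 808 + 42*I*sqrt(33) ≈ 808.0 + 241.27*I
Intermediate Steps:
l = 1 (l = -5 + 6 = 1)
O(t, A) = 3 + t (O(t, A) = (3 + t)*1 = 3 + t)
x(c, U) = -c/3 (x(c, U) = 1 - (3 + c)/3 = 1 + (-1 - c/3) = -c/3)
y(d) = 5 + 126*sqrt(d)
803*k(l) + y(x(11, 12)) = 803*1 + (5 + 126*sqrt(-1/3*11)) = 803 + (5 + 126*sqrt(-11/3)) = 803 + (5 + 126*(I*sqrt(33)/3)) = 803 + (5 + 42*I*sqrt(33)) = 808 + 42*I*sqrt(33)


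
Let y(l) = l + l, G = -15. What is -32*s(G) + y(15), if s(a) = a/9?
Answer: 250/3 ≈ 83.333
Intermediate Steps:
y(l) = 2*l
s(a) = a/9 (s(a) = a*(1/9) = a/9)
-32*s(G) + y(15) = -32*(-15)/9 + 2*15 = -32*(-5/3) + 30 = 160/3 + 30 = 250/3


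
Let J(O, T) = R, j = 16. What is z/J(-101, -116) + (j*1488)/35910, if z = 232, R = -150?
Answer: -26444/29925 ≈ -0.88368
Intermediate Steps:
J(O, T) = -150
z/J(-101, -116) + (j*1488)/35910 = 232/(-150) + (16*1488)/35910 = 232*(-1/150) + 23808*(1/35910) = -116/75 + 3968/5985 = -26444/29925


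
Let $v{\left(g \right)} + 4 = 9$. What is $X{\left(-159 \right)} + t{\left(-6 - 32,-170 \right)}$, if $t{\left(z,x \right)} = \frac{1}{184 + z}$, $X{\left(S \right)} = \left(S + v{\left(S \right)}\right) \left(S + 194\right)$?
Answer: $- \frac{786939}{146} \approx -5390.0$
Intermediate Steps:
$v{\left(g \right)} = 5$ ($v{\left(g \right)} = -4 + 9 = 5$)
$X{\left(S \right)} = \left(5 + S\right) \left(194 + S\right)$ ($X{\left(S \right)} = \left(S + 5\right) \left(S + 194\right) = \left(5 + S\right) \left(194 + S\right)$)
$X{\left(-159 \right)} + t{\left(-6 - 32,-170 \right)} = \left(970 + \left(-159\right)^{2} + 199 \left(-159\right)\right) + \frac{1}{184 - 38} = \left(970 + 25281 - 31641\right) + \frac{1}{184 - 38} = -5390 + \frac{1}{184 - 38} = -5390 + \frac{1}{146} = - \frac{786939}{146}$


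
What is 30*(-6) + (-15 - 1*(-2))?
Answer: -193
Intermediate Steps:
30*(-6) + (-15 - 1*(-2)) = -180 + (-15 + 2) = -180 - 13 = -193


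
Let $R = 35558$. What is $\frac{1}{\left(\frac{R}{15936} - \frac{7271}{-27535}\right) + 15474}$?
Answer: $\frac{219398880}{3395525749213} \approx 6.4614 \cdot 10^{-5}$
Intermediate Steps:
$\frac{1}{\left(\frac{R}{15936} - \frac{7271}{-27535}\right) + 15474} = \frac{1}{\left(\frac{35558}{15936} - \frac{7271}{-27535}\right) + 15474} = \frac{1}{\left(35558 \cdot \frac{1}{15936} - - \frac{7271}{27535}\right) + 15474} = \frac{1}{\left(\frac{17779}{7968} + \frac{7271}{27535}\right) + 15474} = \frac{1}{\frac{547480093}{219398880} + 15474} = \frac{1}{\frac{3395525749213}{219398880}} = \frac{219398880}{3395525749213}$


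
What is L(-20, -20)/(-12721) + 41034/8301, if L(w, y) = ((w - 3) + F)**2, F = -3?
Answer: 172127346/35199007 ≈ 4.8901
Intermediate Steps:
L(w, y) = (-6 + w)**2 (L(w, y) = ((w - 3) - 3)**2 = ((-3 + w) - 3)**2 = (-6 + w)**2)
L(-20, -20)/(-12721) + 41034/8301 = (-6 - 20)**2/(-12721) + 41034/8301 = (-26)**2*(-1/12721) + 41034*(1/8301) = 676*(-1/12721) + 13678/2767 = -676/12721 + 13678/2767 = 172127346/35199007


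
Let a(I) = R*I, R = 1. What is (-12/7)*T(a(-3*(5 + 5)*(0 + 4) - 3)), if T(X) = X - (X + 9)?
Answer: 108/7 ≈ 15.429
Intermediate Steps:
a(I) = I (a(I) = 1*I = I)
T(X) = -9 (T(X) = X - (9 + X) = X + (-9 - X) = -9)
(-12/7)*T(a(-3*(5 + 5)*(0 + 4) - 3)) = -12/7*(-9) = 108/7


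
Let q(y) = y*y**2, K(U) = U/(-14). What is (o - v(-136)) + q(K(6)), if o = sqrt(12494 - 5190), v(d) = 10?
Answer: -3457/343 + 2*sqrt(1826) ≈ 75.385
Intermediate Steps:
K(U) = -U/14 (K(U) = U*(-1/14) = -U/14)
o = 2*sqrt(1826) (o = sqrt(7304) = 2*sqrt(1826) ≈ 85.463)
q(y) = y**3
(o - v(-136)) + q(K(6)) = (2*sqrt(1826) - 1*10) + (-1/14*6)**3 = (2*sqrt(1826) - 10) + (-3/7)**3 = (-10 + 2*sqrt(1826)) - 27/343 = -3457/343 + 2*sqrt(1826)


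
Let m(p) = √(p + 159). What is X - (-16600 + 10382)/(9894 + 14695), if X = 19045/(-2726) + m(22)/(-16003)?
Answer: -451347237/67029614 - √181/16003 ≈ -6.7344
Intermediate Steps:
m(p) = √(159 + p)
X = -19045/2726 - √181/16003 (X = 19045/(-2726) + √(159 + 22)/(-16003) = 19045*(-1/2726) + √181*(-1/16003) = -19045/2726 - √181/16003 ≈ -6.9873)
X - (-16600 + 10382)/(9894 + 14695) = (-19045/2726 - √181/16003) - (-16600 + 10382)/(9894 + 14695) = (-19045/2726 - √181/16003) - (-6218)/24589 = (-19045/2726 - √181/16003) - 1*(-6218/24589) = (-19045/2726 - √181/16003) + 6218/24589 = -451347237/67029614 - √181/16003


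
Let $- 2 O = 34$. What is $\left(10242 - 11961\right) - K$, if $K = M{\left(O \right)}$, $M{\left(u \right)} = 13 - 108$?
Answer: $-1624$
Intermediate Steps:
$O = -17$ ($O = \left(- \frac{1}{2}\right) 34 = -17$)
$M{\left(u \right)} = -95$
$K = -95$
$\left(10242 - 11961\right) - K = \left(10242 - 11961\right) - -95 = \left(10242 - 11961\right) + 95 = -1719 + 95 = -1624$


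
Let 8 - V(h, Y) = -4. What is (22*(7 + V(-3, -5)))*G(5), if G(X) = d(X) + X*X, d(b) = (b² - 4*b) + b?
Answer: 14630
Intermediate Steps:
d(b) = b² - 3*b
G(X) = X² + X*(-3 + X) (G(X) = X*(-3 + X) + X*X = X*(-3 + X) + X² = X² + X*(-3 + X))
V(h, Y) = 12 (V(h, Y) = 8 - 1*(-4) = 8 + 4 = 12)
(22*(7 + V(-3, -5)))*G(5) = (22*(7 + 12))*(5*(-3 + 2*5)) = (22*19)*(5*(-3 + 10)) = 418*(5*7) = 418*35 = 14630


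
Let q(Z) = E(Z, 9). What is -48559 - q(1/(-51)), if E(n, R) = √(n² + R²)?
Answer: -48559 - √210682/51 ≈ -48568.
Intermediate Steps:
E(n, R) = √(R² + n²)
q(Z) = √(81 + Z²) (q(Z) = √(9² + Z²) = √(81 + Z²))
-48559 - q(1/(-51)) = -48559 - √(81 + (1/(-51))²) = -48559 - √(81 + (-1/51)²) = -48559 - √(81 + 1/2601) = -48559 - √(210682/2601) = -48559 - √210682/51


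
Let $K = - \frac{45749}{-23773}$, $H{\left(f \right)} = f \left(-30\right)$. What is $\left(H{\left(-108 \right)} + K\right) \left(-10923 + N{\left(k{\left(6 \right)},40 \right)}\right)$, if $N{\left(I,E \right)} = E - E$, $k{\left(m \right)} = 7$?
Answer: $- \frac{841838548287}{23773} \approx -3.5412 \cdot 10^{7}$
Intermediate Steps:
$H{\left(f \right)} = - 30 f$
$N{\left(I,E \right)} = 0$
$K = \frac{45749}{23773}$ ($K = \left(-45749\right) \left(- \frac{1}{23773}\right) = \frac{45749}{23773} \approx 1.9244$)
$\left(H{\left(-108 \right)} + K\right) \left(-10923 + N{\left(k{\left(6 \right)},40 \right)}\right) = \left(\left(-30\right) \left(-108\right) + \frac{45749}{23773}\right) \left(-10923 + 0\right) = \left(3240 + \frac{45749}{23773}\right) \left(-10923\right) = \frac{77070269}{23773} \left(-10923\right) = - \frac{841838548287}{23773}$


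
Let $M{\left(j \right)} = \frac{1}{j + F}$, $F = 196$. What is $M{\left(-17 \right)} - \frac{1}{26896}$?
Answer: $\frac{26717}{4814384} \approx 0.0055494$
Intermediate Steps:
$M{\left(j \right)} = \frac{1}{196 + j}$ ($M{\left(j \right)} = \frac{1}{j + 196} = \frac{1}{196 + j}$)
$M{\left(-17 \right)} - \frac{1}{26896} = \frac{1}{196 - 17} - \frac{1}{26896} = \frac{1}{179} - \frac{1}{26896} = \frac{26717}{4814384}$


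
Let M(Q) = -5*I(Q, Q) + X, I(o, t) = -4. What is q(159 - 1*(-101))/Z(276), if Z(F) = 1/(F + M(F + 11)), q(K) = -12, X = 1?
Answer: -3564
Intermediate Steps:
M(Q) = 21 (M(Q) = -5*(-4) + 1 = 20 + 1 = 21)
Z(F) = 1/(21 + F) (Z(F) = 1/(F + 21) = 1/(21 + F))
q(159 - 1*(-101))/Z(276) = -12/(1/(21 + 276)) = -12/(1/297) = -12/1/297 = -12*297 = -3564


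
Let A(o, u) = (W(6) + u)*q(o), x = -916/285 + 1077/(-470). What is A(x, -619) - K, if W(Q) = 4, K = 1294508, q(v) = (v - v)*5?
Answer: -1294508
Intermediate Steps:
x = -147493/26790 (x = -916*1/285 + 1077*(-1/470) = -916/285 - 1077/470 = -147493/26790 ≈ -5.5055)
q(v) = 0 (q(v) = 0*5 = 0)
A(o, u) = 0 (A(o, u) = (4 + u)*0 = 0)
A(x, -619) - K = 0 - 1*1294508 = 0 - 1294508 = -1294508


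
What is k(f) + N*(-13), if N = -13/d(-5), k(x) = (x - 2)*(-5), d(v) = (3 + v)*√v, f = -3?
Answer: 25 + 169*I*√5/10 ≈ 25.0 + 37.79*I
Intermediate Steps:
d(v) = √v*(3 + v)
k(x) = 10 - 5*x (k(x) = (-2 + x)*(-5) = 10 - 5*x)
N = -13*I*√5/10 (N = -13*(-I*√5/(5*(3 - 5))) = -13*I*√5/10 ≈ -2.9069*I)
k(f) + N*(-13) = (10 - 5*(-3)) - 13*I*√5/10*(-13) = (10 + 15) + 169*I*√5/10 = 25 + 169*I*√5/10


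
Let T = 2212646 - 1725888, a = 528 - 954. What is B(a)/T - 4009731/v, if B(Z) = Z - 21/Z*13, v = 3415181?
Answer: -25214311593227/21459642508556 ≈ -1.1750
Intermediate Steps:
a = -426
B(Z) = Z - 273/Z
T = 486758
B(a)/T - 4009731/v = (-426 - 273/(-426))/486758 - 4009731/3415181 = (-426 - 273*(-1/426))*(1/486758) - 4009731*1/3415181 = (-426 + 91/142)*(1/486758) - 364521/310471 = -60401/142*1/486758 - 364521/310471 = -60401/69119636 - 364521/310471 = -25214311593227/21459642508556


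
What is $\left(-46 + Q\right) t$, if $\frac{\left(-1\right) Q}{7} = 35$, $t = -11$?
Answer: $3201$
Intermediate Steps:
$Q = -245$ ($Q = \left(-7\right) 35 = -245$)
$\left(-46 + Q\right) t = \left(-46 - 245\right) \left(-11\right) = \left(-291\right) \left(-11\right) = 3201$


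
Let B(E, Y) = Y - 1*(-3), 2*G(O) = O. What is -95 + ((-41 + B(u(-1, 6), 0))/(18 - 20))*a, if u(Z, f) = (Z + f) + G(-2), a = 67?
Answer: 1178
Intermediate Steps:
G(O) = O/2
u(Z, f) = -1 + Z + f (u(Z, f) = (Z + f) + (½)*(-2) = (Z + f) - 1 = -1 + Z + f)
B(E, Y) = 3 + Y (B(E, Y) = Y + 3 = 3 + Y)
-95 + ((-41 + B(u(-1, 6), 0))/(18 - 20))*a = -95 + ((-41 + (3 + 0))/(18 - 20))*67 = -95 + ((-41 + 3)/(-2))*67 = -95 - 38*(-½)*67 = -95 + 19*67 = -95 + 1273 = 1178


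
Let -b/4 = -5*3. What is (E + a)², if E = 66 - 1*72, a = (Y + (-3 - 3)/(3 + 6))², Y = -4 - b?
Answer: 1412406724/81 ≈ 1.7437e+7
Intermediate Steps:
b = 60 (b = -(-20)*3 = -4*(-15) = 60)
Y = -64 (Y = -4 - 1*60 = -4 - 60 = -64)
a = 37636/9 (a = (-64 + (-3 - 3)/(3 + 6))² = (-64 - 6/9)² = (-64 - 6*⅑)² = (-64 - ⅔)² = (-194/3)² = 37636/9 ≈ 4181.8)
E = -6 (E = 66 - 72 = -6)
(E + a)² = (-6 + 37636/9)² = (37582/9)² = 1412406724/81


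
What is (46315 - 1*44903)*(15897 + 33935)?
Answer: 70362784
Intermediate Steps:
(46315 - 1*44903)*(15897 + 33935) = (46315 - 44903)*49832 = 1412*49832 = 70362784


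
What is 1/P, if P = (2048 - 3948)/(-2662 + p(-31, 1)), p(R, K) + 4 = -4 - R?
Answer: 2639/1900 ≈ 1.3889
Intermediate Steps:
p(R, K) = -8 - R (p(R, K) = -4 + (-4 - R) = -8 - R)
P = 1900/2639 (P = (2048 - 3948)/(-2662 + (-8 - 1*(-31))) = -1900/(-2662 + (-8 + 31)) = -1900/(-2662 + 23) = -1900/(-2639) = -1900*(-1/2639) = 1900/2639 ≈ 0.71997)
1/P = 1/(1900/2639) = 2639/1900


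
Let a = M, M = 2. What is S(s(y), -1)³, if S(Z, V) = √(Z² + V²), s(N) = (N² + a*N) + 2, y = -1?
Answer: 2*√2 ≈ 2.8284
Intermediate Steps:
a = 2
s(N) = 2 + N² + 2*N (s(N) = (N² + 2*N) + 2 = 2 + N² + 2*N)
S(Z, V) = √(V² + Z²)
S(s(y), -1)³ = (√((-1)² + (2 + (-1)² + 2*(-1))²))³ = (√(1 + (2 + 1 - 2)²))³ = (√(1 + 1²))³ = (√(1 + 1))³ = (√2)³ = 2*√2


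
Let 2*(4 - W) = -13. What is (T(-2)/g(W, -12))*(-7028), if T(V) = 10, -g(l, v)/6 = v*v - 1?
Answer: 35140/429 ≈ 81.911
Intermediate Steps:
W = 21/2 (W = 4 - ½*(-13) = 4 + 13/2 = 21/2 ≈ 10.500)
g(l, v) = 6 - 6*v² (g(l, v) = -6*(v*v - 1) = -6*(v² - 1) = -6*(-1 + v²) = 6 - 6*v²)
(T(-2)/g(W, -12))*(-7028) = (10/(6 - 6*(-12)²))*(-7028) = (10/(6 - 6*144))*(-7028) = (10/(6 - 864))*(-7028) = (10/(-858))*(-7028) = (10*(-1/858))*(-7028) = -5/429*(-7028) = 35140/429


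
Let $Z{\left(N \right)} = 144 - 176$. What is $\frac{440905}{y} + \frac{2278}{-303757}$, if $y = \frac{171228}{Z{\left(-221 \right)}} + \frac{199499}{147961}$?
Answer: $- \frac{31708673515066442}{384688225039999} \approx -82.427$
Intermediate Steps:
$Z{\left(N \right)} = -32$
$y = - \frac{6332170535}{1183688}$ ($y = \frac{171228}{-32} + \frac{199499}{147961} = 171228 \left(- \frac{1}{32}\right) + 199499 \cdot \frac{1}{147961} = - \frac{42807}{8} + \frac{199499}{147961} = - \frac{6332170535}{1183688} \approx -5349.5$)
$\frac{440905}{y} + \frac{2278}{-303757} = \frac{440905}{- \frac{6332170535}{1183688}} + \frac{2278}{-303757} = 440905 \left(- \frac{1183688}{6332170535}\right) + 2278 \left(- \frac{1}{303757}\right) = - \frac{104378791528}{1266434107} - \frac{2278}{303757} = - \frac{31708673515066442}{384688225039999}$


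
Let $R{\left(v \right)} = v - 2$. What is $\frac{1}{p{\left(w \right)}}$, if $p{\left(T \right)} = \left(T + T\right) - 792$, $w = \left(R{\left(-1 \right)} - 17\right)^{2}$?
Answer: $\frac{1}{8} \approx 0.125$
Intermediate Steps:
$R{\left(v \right)} = -2 + v$
$w = 400$ ($w = \left(\left(-2 - 1\right) - 17\right)^{2} = \left(-3 - 17\right)^{2} = \left(-20\right)^{2} = 400$)
$p{\left(T \right)} = -792 + 2 T$ ($p{\left(T \right)} = 2 T - 792 = -792 + 2 T$)
$\frac{1}{p{\left(w \right)}} = \frac{1}{-792 + 2 \cdot 400} = \frac{1}{-792 + 800} = \frac{1}{8}$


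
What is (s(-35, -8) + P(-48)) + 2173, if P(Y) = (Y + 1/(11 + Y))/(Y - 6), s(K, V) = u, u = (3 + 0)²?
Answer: 4361413/1998 ≈ 2182.9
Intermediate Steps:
u = 9 (u = 3² = 9)
s(K, V) = 9
P(Y) = (Y + 1/(11 + Y))/(-6 + Y)
(s(-35, -8) + P(-48)) + 2173 = (9 + (1 + (-48)² + 11*(-48))/(-66 + (-48)² + 5*(-48))) + 2173 = (9 + (1 + 2304 - 528)/(-66 + 2304 - 240)) + 2173 = (9 + 1777/1998) + 2173 = 19759/1998 + 2173 = 4361413/1998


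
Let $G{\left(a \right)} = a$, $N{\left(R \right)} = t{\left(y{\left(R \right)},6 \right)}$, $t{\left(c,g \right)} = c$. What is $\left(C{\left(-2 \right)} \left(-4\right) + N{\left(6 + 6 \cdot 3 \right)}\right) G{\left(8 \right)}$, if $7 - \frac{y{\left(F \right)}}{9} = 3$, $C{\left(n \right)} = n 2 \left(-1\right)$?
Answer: $160$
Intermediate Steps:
$C{\left(n \right)} = - 2 n$ ($C{\left(n \right)} = 2 n \left(-1\right) = - 2 n$)
$y{\left(F \right)} = 36$ ($y{\left(F \right)} = 63 - 27 = 36$)
$N{\left(R \right)} = 36$
$\left(C{\left(-2 \right)} \left(-4\right) + N{\left(6 + 6 \cdot 3 \right)}\right) G{\left(8 \right)} = \left(\left(-2\right) \left(-2\right) \left(-4\right) + 36\right) 8 = \left(4 \left(-4\right) + 36\right) 8 = \left(-16 + 36\right) 8 = 20 \cdot 8 = 160$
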